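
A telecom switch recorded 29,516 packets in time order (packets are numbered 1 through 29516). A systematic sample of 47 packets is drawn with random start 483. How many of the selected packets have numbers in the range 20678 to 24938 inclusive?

k = 29516/47 = 628
First selection ≥ 20678: 483 + ⌈(20678−483)/628⌉·628 = 483 + 33×628 = 21207
Last selection ≤ 24938: 483 + ⌊(24938−483)/628⌋·628 = 483 + 38×628 = 24347
Count = 38 − 33 + 1 = 6

6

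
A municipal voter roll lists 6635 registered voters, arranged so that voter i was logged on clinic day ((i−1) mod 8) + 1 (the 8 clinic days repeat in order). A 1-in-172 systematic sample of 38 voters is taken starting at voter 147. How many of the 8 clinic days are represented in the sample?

Consecutive selections differ by k = 172, so their clinic day numbers differ by 172 mod 8 = 4.
gcd(172, 8) = 4, so the sample visits 8/4 = 2 distinct residues mod 8.
Start 147 is clinic day 3; the clinic days hit are 3, 7.

2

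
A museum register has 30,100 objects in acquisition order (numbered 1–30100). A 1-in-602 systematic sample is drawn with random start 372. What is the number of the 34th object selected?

k = 602
34th selection = r + (34−1)·k = 372 + 33×602 = 372 + 19866 = 20238

20238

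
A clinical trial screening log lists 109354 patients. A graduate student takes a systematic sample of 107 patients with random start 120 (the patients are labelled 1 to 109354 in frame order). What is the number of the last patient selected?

k = 109354/107 = 1022
107th selection = r + (107−1)·k = 120 + 106×1022 = 120 + 108332 = 108452

108452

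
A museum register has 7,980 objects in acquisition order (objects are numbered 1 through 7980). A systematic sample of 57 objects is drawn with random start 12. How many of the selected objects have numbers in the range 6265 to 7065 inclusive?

6

k = 7980/57 = 140
First selection ≥ 6265: 12 + ⌈(6265−12)/140⌉·140 = 12 + 45×140 = 6312
Last selection ≤ 7065: 12 + ⌊(7065−12)/140⌋·140 = 12 + 50×140 = 7012
Count = 50 − 45 + 1 = 6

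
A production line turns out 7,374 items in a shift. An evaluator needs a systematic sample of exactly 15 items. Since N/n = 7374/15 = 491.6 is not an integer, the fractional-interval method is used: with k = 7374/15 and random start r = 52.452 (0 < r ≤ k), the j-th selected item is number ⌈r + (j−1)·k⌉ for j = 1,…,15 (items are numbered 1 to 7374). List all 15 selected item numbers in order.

j=1: r + 0k = 52.452 → ⌈·⌉ = 53
j=2: r + 1k = 544.052 → ⌈·⌉ = 545
j=3: r + 2k = 1035.652 → ⌈·⌉ = 1036
j=4: r + 3k = 1527.252 → ⌈·⌉ = 1528
j=5: r + 4k = 2018.852 → ⌈·⌉ = 2019
j=6: r + 5k = 2510.452 → ⌈·⌉ = 2511
j=7: r + 6k = 3002.052 → ⌈·⌉ = 3003
j=8: r + 7k = 3493.652 → ⌈·⌉ = 3494
j=9: r + 8k = 3985.252 → ⌈·⌉ = 3986
j=10: r + 9k = 4476.852 → ⌈·⌉ = 4477
j=11: r + 10k = 4968.452 → ⌈·⌉ = 4969
j=12: r + 11k = 5460.052 → ⌈·⌉ = 5461
j=13: r + 12k = 5951.652 → ⌈·⌉ = 5952
j=14: r + 13k = 6443.252 → ⌈·⌉ = 6444
j=15: r + 14k = 6934.852 → ⌈·⌉ = 6935

53, 545, 1036, 1528, 2019, 2511, 3003, 3494, 3986, 4477, 4969, 5461, 5952, 6444, 6935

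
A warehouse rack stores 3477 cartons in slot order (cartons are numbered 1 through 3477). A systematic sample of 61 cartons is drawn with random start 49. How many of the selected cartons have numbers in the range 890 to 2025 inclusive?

20

k = 3477/61 = 57
First selection ≥ 890: 49 + ⌈(890−49)/57⌉·57 = 49 + 15×57 = 904
Last selection ≤ 2025: 49 + ⌊(2025−49)/57⌋·57 = 49 + 34×57 = 1987
Count = 34 − 15 + 1 = 20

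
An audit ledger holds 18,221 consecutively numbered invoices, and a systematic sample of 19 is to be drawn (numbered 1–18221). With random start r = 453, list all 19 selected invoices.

453, 1412, 2371, 3330, 4289, 5248, 6207, 7166, 8125, 9084, 10043, 11002, 11961, 12920, 13879, 14838, 15797, 16756, 17715

k = N/n = 18221/19 = 959
invoice 1: 453
invoice 2: 453 + 959 = 1412
invoice 3: 1412 + 959 = 2371
invoice 4: 2371 + 959 = 3330
invoice 5: 3330 + 959 = 4289
invoice 6: 4289 + 959 = 5248
invoice 7: 5248 + 959 = 6207
invoice 8: 6207 + 959 = 7166
invoice 9: 7166 + 959 = 8125
invoice 10: 8125 + 959 = 9084
invoice 11: 9084 + 959 = 10043
invoice 12: 10043 + 959 = 11002
invoice 13: 11002 + 959 = 11961
invoice 14: 11961 + 959 = 12920
invoice 15: 12920 + 959 = 13879
invoice 16: 13879 + 959 = 14838
invoice 17: 14838 + 959 = 15797
invoice 18: 15797 + 959 = 16756
invoice 19: 16756 + 959 = 17715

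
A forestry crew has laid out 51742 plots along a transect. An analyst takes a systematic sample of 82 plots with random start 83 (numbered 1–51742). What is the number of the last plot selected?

k = 51742/82 = 631
82nd selection = r + (82−1)·k = 83 + 81×631 = 83 + 51111 = 51194

51194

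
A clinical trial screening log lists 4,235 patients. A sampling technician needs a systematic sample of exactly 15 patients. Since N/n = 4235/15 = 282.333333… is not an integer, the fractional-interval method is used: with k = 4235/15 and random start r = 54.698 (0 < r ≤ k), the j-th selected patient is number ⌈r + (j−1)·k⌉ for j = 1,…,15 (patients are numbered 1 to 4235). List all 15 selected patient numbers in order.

55, 338, 620, 902, 1185, 1467, 1749, 2032, 2314, 2596, 2879, 3161, 3443, 3726, 4008

j=1: r + 0k = 54.698 → ⌈·⌉ = 55
j=2: r + 1k = 337.031333… → ⌈·⌉ = 338
j=3: r + 2k = 619.364666… → ⌈·⌉ = 620
j=4: r + 3k = 901.698 → ⌈·⌉ = 902
j=5: r + 4k = 1184.031333… → ⌈·⌉ = 1185
j=6: r + 5k = 1466.364666… → ⌈·⌉ = 1467
j=7: r + 6k = 1748.698 → ⌈·⌉ = 1749
j=8: r + 7k = 2031.031333… → ⌈·⌉ = 2032
j=9: r + 8k = 2313.364666… → ⌈·⌉ = 2314
j=10: r + 9k = 2595.698 → ⌈·⌉ = 2596
j=11: r + 10k = 2878.031333… → ⌈·⌉ = 2879
j=12: r + 11k = 3160.364666… → ⌈·⌉ = 3161
j=13: r + 12k = 3442.698 → ⌈·⌉ = 3443
j=14: r + 13k = 3725.031333… → ⌈·⌉ = 3726
j=15: r + 14k = 4007.364666… → ⌈·⌉ = 4008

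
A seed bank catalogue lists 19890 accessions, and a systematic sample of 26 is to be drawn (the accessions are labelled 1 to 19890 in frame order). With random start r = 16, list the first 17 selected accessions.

k = N/n = 19890/26 = 765
accession 1: 16
accession 2: 16 + 765 = 781
accession 3: 781 + 765 = 1546
accession 4: 1546 + 765 = 2311
accession 5: 2311 + 765 = 3076
accession 6: 3076 + 765 = 3841
accession 7: 3841 + 765 = 4606
accession 8: 4606 + 765 = 5371
accession 9: 5371 + 765 = 6136
accession 10: 6136 + 765 = 6901
accession 11: 6901 + 765 = 7666
accession 12: 7666 + 765 = 8431
accession 13: 8431 + 765 = 9196
accession 14: 9196 + 765 = 9961
accession 15: 9961 + 765 = 10726
accession 16: 10726 + 765 = 11491
accession 17: 11491 + 765 = 12256

16, 781, 1546, 2311, 3076, 3841, 4606, 5371, 6136, 6901, 7666, 8431, 9196, 9961, 10726, 11491, 12256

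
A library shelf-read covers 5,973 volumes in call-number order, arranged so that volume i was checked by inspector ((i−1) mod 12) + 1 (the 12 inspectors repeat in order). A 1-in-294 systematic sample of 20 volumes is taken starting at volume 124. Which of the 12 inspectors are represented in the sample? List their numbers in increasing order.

Consecutive selections differ by k = 294, so their inspector numbers differ by 294 mod 12 = 6.
gcd(294, 12) = 6, so the sample visits 12/6 = 2 distinct residues mod 12.
Start 124 is inspector 4; the inspectors hit are 4, 10.

4, 10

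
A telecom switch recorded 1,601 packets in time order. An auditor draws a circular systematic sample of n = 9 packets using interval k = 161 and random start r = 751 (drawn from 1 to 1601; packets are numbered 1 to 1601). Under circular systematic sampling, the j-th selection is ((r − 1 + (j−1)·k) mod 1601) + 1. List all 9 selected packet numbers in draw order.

Selection 1: 751
Selection 2: 751 + 161 = 912
Selection 3: 912 + 161 = 1073
Selection 4: 1073 + 161 = 1234
Selection 5: 1234 + 161 = 1395
Selection 6: 1395 + 161 = 1556
Selection 7: 1556 + 161 = 1717 → 1717 − 1601 = 116
Selection 8: 116 + 161 = 277
Selection 9: 277 + 161 = 438

751, 912, 1073, 1234, 1395, 1556, 116, 277, 438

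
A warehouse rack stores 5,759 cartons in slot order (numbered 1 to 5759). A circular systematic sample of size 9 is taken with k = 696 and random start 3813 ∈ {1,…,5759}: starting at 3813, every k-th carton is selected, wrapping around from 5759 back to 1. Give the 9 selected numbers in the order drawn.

3813, 4509, 5205, 142, 838, 1534, 2230, 2926, 3622

Selection 1: 3813
Selection 2: 3813 + 696 = 4509
Selection 3: 4509 + 696 = 5205
Selection 4: 5205 + 696 = 5901 → 5901 − 5759 = 142
Selection 5: 142 + 696 = 838
Selection 6: 838 + 696 = 1534
Selection 7: 1534 + 696 = 2230
Selection 8: 2230 + 696 = 2926
Selection 9: 2926 + 696 = 3622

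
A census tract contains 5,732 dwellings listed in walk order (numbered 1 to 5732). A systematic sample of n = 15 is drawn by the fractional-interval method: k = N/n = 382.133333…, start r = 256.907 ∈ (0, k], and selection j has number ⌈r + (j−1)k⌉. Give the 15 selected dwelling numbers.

257, 640, 1022, 1404, 1786, 2168, 2550, 2932, 3314, 3697, 4079, 4461, 4843, 5225, 5607

j=1: r + 0k = 256.907 → ⌈·⌉ = 257
j=2: r + 1k = 639.040333… → ⌈·⌉ = 640
j=3: r + 2k = 1021.173666… → ⌈·⌉ = 1022
j=4: r + 3k = 1403.307 → ⌈·⌉ = 1404
j=5: r + 4k = 1785.440333… → ⌈·⌉ = 1786
j=6: r + 5k = 2167.573666… → ⌈·⌉ = 2168
j=7: r + 6k = 2549.707 → ⌈·⌉ = 2550
j=8: r + 7k = 2931.840333… → ⌈·⌉ = 2932
j=9: r + 8k = 3313.973666… → ⌈·⌉ = 3314
j=10: r + 9k = 3696.107 → ⌈·⌉ = 3697
j=11: r + 10k = 4078.240333… → ⌈·⌉ = 4079
j=12: r + 11k = 4460.373666… → ⌈·⌉ = 4461
j=13: r + 12k = 4842.507 → ⌈·⌉ = 4843
j=14: r + 13k = 5224.640333… → ⌈·⌉ = 5225
j=15: r + 14k = 5606.773666… → ⌈·⌉ = 5607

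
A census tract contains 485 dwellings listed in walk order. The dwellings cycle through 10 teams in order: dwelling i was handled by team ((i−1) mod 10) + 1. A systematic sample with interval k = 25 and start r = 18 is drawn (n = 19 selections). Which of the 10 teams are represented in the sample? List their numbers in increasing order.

Consecutive selections differ by k = 25, so their team numbers differ by 25 mod 10 = 5.
gcd(25, 10) = 5, so the sample visits 10/5 = 2 distinct residues mod 10.
Start 18 is team 8; the teams hit are 3, 8.

3, 8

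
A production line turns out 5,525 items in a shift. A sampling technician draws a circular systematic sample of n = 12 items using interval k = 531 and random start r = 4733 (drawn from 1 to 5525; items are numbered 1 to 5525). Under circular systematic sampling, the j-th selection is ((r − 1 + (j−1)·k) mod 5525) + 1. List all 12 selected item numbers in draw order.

4733, 5264, 270, 801, 1332, 1863, 2394, 2925, 3456, 3987, 4518, 5049

Selection 1: 4733
Selection 2: 4733 + 531 = 5264
Selection 3: 5264 + 531 = 5795 → 5795 − 5525 = 270
Selection 4: 270 + 531 = 801
Selection 5: 801 + 531 = 1332
Selection 6: 1332 + 531 = 1863
Selection 7: 1863 + 531 = 2394
Selection 8: 2394 + 531 = 2925
Selection 9: 2925 + 531 = 3456
Selection 10: 3456 + 531 = 3987
Selection 11: 3987 + 531 = 4518
Selection 12: 4518 + 531 = 5049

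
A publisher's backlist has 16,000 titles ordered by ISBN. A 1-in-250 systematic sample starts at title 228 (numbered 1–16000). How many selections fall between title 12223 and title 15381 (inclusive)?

k = 250
First selection ≥ 12223: 228 + ⌈(12223−228)/250⌉·250 = 228 + 48×250 = 12228
Last selection ≤ 15381: 228 + ⌊(15381−228)/250⌋·250 = 228 + 60×250 = 15228
Count = 60 − 48 + 1 = 13

13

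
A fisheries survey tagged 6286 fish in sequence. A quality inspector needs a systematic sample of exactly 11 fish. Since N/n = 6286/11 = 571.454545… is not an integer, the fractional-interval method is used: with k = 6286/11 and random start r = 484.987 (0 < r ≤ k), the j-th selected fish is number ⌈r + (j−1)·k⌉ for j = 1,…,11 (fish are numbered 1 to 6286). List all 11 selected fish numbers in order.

485, 1057, 1628, 2200, 2771, 3343, 3914, 4486, 5057, 5629, 6200

j=1: r + 0k = 484.987 → ⌈·⌉ = 485
j=2: r + 1k = 1056.441545… → ⌈·⌉ = 1057
j=3: r + 2k = 1627.896090… → ⌈·⌉ = 1628
j=4: r + 3k = 2199.350636… → ⌈·⌉ = 2200
j=5: r + 4k = 2770.805181… → ⌈·⌉ = 2771
j=6: r + 5k = 3342.259727… → ⌈·⌉ = 3343
j=7: r + 6k = 3913.714272… → ⌈·⌉ = 3914
j=8: r + 7k = 4485.168818… → ⌈·⌉ = 4486
j=9: r + 8k = 5056.623363… → ⌈·⌉ = 5057
j=10: r + 9k = 5628.077909… → ⌈·⌉ = 5629
j=11: r + 10k = 6199.532454… → ⌈·⌉ = 6200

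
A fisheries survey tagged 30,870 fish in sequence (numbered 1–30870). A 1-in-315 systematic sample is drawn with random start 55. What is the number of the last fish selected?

k = 315
98th selection = r + (98−1)·k = 55 + 97×315 = 55 + 30555 = 30610

30610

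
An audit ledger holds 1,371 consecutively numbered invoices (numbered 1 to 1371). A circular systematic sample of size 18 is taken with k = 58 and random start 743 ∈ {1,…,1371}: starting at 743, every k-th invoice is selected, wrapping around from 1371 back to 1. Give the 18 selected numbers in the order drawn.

743, 801, 859, 917, 975, 1033, 1091, 1149, 1207, 1265, 1323, 10, 68, 126, 184, 242, 300, 358

Selection 1: 743
Selection 2: 743 + 58 = 801
Selection 3: 801 + 58 = 859
Selection 4: 859 + 58 = 917
Selection 5: 917 + 58 = 975
Selection 6: 975 + 58 = 1033
Selection 7: 1033 + 58 = 1091
Selection 8: 1091 + 58 = 1149
Selection 9: 1149 + 58 = 1207
Selection 10: 1207 + 58 = 1265
Selection 11: 1265 + 58 = 1323
Selection 12: 1323 + 58 = 1381 → 1381 − 1371 = 10
Selection 13: 10 + 58 = 68
Selection 14: 68 + 58 = 126
Selection 15: 126 + 58 = 184
Selection 16: 184 + 58 = 242
Selection 17: 242 + 58 = 300
Selection 18: 300 + 58 = 358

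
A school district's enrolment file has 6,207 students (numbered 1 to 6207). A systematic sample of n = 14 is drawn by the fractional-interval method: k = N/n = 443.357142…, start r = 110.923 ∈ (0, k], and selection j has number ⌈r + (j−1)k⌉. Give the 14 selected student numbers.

j=1: r + 0k = 110.923 → ⌈·⌉ = 111
j=2: r + 1k = 554.280142… → ⌈·⌉ = 555
j=3: r + 2k = 997.637285… → ⌈·⌉ = 998
j=4: r + 3k = 1440.994428… → ⌈·⌉ = 1441
j=5: r + 4k = 1884.351571… → ⌈·⌉ = 1885
j=6: r + 5k = 2327.708714… → ⌈·⌉ = 2328
j=7: r + 6k = 2771.065857… → ⌈·⌉ = 2772
j=8: r + 7k = 3214.423 → ⌈·⌉ = 3215
j=9: r + 8k = 3657.780142… → ⌈·⌉ = 3658
j=10: r + 9k = 4101.137285… → ⌈·⌉ = 4102
j=11: r + 10k = 4544.494428… → ⌈·⌉ = 4545
j=12: r + 11k = 4987.851571… → ⌈·⌉ = 4988
j=13: r + 12k = 5431.208714… → ⌈·⌉ = 5432
j=14: r + 13k = 5874.565857… → ⌈·⌉ = 5875

111, 555, 998, 1441, 1885, 2328, 2772, 3215, 3658, 4102, 4545, 4988, 5432, 5875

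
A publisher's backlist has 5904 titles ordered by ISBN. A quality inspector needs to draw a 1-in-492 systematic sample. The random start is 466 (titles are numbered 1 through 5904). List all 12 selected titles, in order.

466, 958, 1450, 1942, 2434, 2926, 3418, 3910, 4402, 4894, 5386, 5878

title 1: 466
title 2: 466 + 492 = 958
title 3: 958 + 492 = 1450
title 4: 1450 + 492 = 1942
title 5: 1942 + 492 = 2434
title 6: 2434 + 492 = 2926
title 7: 2926 + 492 = 3418
title 8: 3418 + 492 = 3910
title 9: 3910 + 492 = 4402
title 10: 4402 + 492 = 4894
title 11: 4894 + 492 = 5386
title 12: 5386 + 492 = 5878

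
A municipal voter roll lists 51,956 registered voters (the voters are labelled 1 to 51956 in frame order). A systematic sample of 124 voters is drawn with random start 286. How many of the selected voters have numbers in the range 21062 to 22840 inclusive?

k = 51956/124 = 419
First selection ≥ 21062: 286 + ⌈(21062−286)/419⌉·419 = 286 + 50×419 = 21236
Last selection ≤ 22840: 286 + ⌊(22840−286)/419⌋·419 = 286 + 53×419 = 22493
Count = 53 − 50 + 1 = 4

4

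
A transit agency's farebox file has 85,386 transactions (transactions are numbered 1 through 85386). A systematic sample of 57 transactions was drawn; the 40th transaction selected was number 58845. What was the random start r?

423

k = 85386/57 = 1498
r = 58845 − (40−1)×1498 = 58845 − 58422 = 423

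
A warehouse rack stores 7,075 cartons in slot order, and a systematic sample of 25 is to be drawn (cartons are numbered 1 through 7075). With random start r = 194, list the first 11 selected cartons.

k = N/n = 7075/25 = 283
carton 1: 194
carton 2: 194 + 283 = 477
carton 3: 477 + 283 = 760
carton 4: 760 + 283 = 1043
carton 5: 1043 + 283 = 1326
carton 6: 1326 + 283 = 1609
carton 7: 1609 + 283 = 1892
carton 8: 1892 + 283 = 2175
carton 9: 2175 + 283 = 2458
carton 10: 2458 + 283 = 2741
carton 11: 2741 + 283 = 3024

194, 477, 760, 1043, 1326, 1609, 1892, 2175, 2458, 2741, 3024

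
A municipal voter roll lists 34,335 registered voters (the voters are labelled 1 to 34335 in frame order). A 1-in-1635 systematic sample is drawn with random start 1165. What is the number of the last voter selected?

k = 1635
21st selection = r + (21−1)·k = 1165 + 20×1635 = 1165 + 32700 = 33865

33865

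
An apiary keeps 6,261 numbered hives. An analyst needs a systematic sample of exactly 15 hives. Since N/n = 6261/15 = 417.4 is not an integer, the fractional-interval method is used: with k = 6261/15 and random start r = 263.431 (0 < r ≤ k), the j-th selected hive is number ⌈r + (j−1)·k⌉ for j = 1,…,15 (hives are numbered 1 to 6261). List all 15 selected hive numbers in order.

264, 681, 1099, 1516, 1934, 2351, 2768, 3186, 3603, 4021, 4438, 4855, 5273, 5690, 6108

j=1: r + 0k = 263.431 → ⌈·⌉ = 264
j=2: r + 1k = 680.831 → ⌈·⌉ = 681
j=3: r + 2k = 1098.231 → ⌈·⌉ = 1099
j=4: r + 3k = 1515.631 → ⌈·⌉ = 1516
j=5: r + 4k = 1933.031 → ⌈·⌉ = 1934
j=6: r + 5k = 2350.431 → ⌈·⌉ = 2351
j=7: r + 6k = 2767.831 → ⌈·⌉ = 2768
j=8: r + 7k = 3185.231 → ⌈·⌉ = 3186
j=9: r + 8k = 3602.631 → ⌈·⌉ = 3603
j=10: r + 9k = 4020.031 → ⌈·⌉ = 4021
j=11: r + 10k = 4437.431 → ⌈·⌉ = 4438
j=12: r + 11k = 4854.831 → ⌈·⌉ = 4855
j=13: r + 12k = 5272.231 → ⌈·⌉ = 5273
j=14: r + 13k = 5689.631 → ⌈·⌉ = 5690
j=15: r + 14k = 6107.031 → ⌈·⌉ = 6108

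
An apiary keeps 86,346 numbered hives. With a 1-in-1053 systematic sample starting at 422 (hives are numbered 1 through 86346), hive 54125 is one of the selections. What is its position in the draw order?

k = 1053
position = (54125 − 422)/1053 + 1 = 53703/1053 + 1 = 51 + 1 = 52

52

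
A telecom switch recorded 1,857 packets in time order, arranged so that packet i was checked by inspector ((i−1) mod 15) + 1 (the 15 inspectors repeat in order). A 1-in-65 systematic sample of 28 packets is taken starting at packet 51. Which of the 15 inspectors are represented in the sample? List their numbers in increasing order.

Consecutive selections differ by k = 65, so their inspector numbers differ by 65 mod 15 = 5.
gcd(65, 15) = 5, so the sample visits 15/5 = 3 distinct residues mod 15.
Start 51 is inspector 6; the inspectors hit are 1, 6, 11.

1, 6, 11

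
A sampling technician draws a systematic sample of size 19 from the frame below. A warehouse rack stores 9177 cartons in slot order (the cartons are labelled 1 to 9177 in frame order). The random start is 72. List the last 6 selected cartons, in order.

k = N/n = 9177/19 = 483
14th selection = 72 + 13×483 = 6351
15th: 6351 + 483 = 6834
16th: 6834 + 483 = 7317
17th: 7317 + 483 = 7800
18th: 7800 + 483 = 8283
19th: 8283 + 483 = 8766

6351, 6834, 7317, 7800, 8283, 8766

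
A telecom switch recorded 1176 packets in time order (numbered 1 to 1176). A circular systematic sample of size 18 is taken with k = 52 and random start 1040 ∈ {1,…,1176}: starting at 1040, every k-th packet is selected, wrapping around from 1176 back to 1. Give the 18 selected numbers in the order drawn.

1040, 1092, 1144, 20, 72, 124, 176, 228, 280, 332, 384, 436, 488, 540, 592, 644, 696, 748

Selection 1: 1040
Selection 2: 1040 + 52 = 1092
Selection 3: 1092 + 52 = 1144
Selection 4: 1144 + 52 = 1196 → 1196 − 1176 = 20
Selection 5: 20 + 52 = 72
Selection 6: 72 + 52 = 124
Selection 7: 124 + 52 = 176
Selection 8: 176 + 52 = 228
Selection 9: 228 + 52 = 280
Selection 10: 280 + 52 = 332
Selection 11: 332 + 52 = 384
Selection 12: 384 + 52 = 436
Selection 13: 436 + 52 = 488
Selection 14: 488 + 52 = 540
Selection 15: 540 + 52 = 592
Selection 16: 592 + 52 = 644
Selection 17: 644 + 52 = 696
Selection 18: 696 + 52 = 748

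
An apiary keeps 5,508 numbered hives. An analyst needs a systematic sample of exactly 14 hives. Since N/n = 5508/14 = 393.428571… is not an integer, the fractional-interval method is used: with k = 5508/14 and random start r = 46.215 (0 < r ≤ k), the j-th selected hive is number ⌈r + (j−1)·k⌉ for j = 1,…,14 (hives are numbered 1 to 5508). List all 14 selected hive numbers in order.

j=1: r + 0k = 46.215 → ⌈·⌉ = 47
j=2: r + 1k = 439.643571… → ⌈·⌉ = 440
j=3: r + 2k = 833.072142… → ⌈·⌉ = 834
j=4: r + 3k = 1226.500714… → ⌈·⌉ = 1227
j=5: r + 4k = 1619.929285… → ⌈·⌉ = 1620
j=6: r + 5k = 2013.357857… → ⌈·⌉ = 2014
j=7: r + 6k = 2406.786428… → ⌈·⌉ = 2407
j=8: r + 7k = 2800.215 → ⌈·⌉ = 2801
j=9: r + 8k = 3193.643571… → ⌈·⌉ = 3194
j=10: r + 9k = 3587.072142… → ⌈·⌉ = 3588
j=11: r + 10k = 3980.500714… → ⌈·⌉ = 3981
j=12: r + 11k = 4373.929285… → ⌈·⌉ = 4374
j=13: r + 12k = 4767.357857… → ⌈·⌉ = 4768
j=14: r + 13k = 5160.786428… → ⌈·⌉ = 5161

47, 440, 834, 1227, 1620, 2014, 2407, 2801, 3194, 3588, 3981, 4374, 4768, 5161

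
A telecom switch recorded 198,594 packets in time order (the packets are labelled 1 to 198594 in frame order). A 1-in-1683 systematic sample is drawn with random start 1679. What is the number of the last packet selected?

198590

k = 1683
118th selection = r + (118−1)·k = 1679 + 117×1683 = 1679 + 196911 = 198590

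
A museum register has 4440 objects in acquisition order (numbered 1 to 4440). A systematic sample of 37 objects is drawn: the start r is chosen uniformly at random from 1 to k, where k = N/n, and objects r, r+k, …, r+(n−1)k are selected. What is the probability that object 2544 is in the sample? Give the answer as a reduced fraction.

k = 4440/37 = 120.
Object 2544 is selected iff r ≡ 2544 (mod 120); exactly one such r in {1,…,120}.
Inclusion probability = 1/120.

1/120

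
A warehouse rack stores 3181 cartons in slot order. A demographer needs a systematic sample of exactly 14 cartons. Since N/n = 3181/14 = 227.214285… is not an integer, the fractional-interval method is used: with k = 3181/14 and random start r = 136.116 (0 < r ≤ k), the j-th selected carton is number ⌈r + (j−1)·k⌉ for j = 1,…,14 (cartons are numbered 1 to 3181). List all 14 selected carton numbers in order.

137, 364, 591, 818, 1045, 1273, 1500, 1727, 1954, 2182, 2409, 2636, 2863, 3090

j=1: r + 0k = 136.116 → ⌈·⌉ = 137
j=2: r + 1k = 363.330285… → ⌈·⌉ = 364
j=3: r + 2k = 590.544571… → ⌈·⌉ = 591
j=4: r + 3k = 817.758857… → ⌈·⌉ = 818
j=5: r + 4k = 1044.973142… → ⌈·⌉ = 1045
j=6: r + 5k = 1272.187428… → ⌈·⌉ = 1273
j=7: r + 6k = 1499.401714… → ⌈·⌉ = 1500
j=8: r + 7k = 1726.616 → ⌈·⌉ = 1727
j=9: r + 8k = 1953.830285… → ⌈·⌉ = 1954
j=10: r + 9k = 2181.044571… → ⌈·⌉ = 2182
j=11: r + 10k = 2408.258857… → ⌈·⌉ = 2409
j=12: r + 11k = 2635.473142… → ⌈·⌉ = 2636
j=13: r + 12k = 2862.687428… → ⌈·⌉ = 2863
j=14: r + 13k = 3089.901714… → ⌈·⌉ = 3090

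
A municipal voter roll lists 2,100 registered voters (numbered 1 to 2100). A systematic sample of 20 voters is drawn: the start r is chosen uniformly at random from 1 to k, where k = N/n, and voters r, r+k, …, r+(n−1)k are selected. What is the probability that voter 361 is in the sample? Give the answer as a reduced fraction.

k = 2100/20 = 105.
Voter 361 is selected iff r ≡ 361 (mod 105); exactly one such r in {1,…,105}.
Inclusion probability = 1/105.

1/105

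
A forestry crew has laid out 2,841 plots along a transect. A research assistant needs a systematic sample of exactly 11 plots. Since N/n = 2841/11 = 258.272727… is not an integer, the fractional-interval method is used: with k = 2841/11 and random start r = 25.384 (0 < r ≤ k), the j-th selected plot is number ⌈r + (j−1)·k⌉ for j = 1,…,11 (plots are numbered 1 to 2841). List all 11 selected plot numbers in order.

j=1: r + 0k = 25.384 → ⌈·⌉ = 26
j=2: r + 1k = 283.656727… → ⌈·⌉ = 284
j=3: r + 2k = 541.929454… → ⌈·⌉ = 542
j=4: r + 3k = 800.202181… → ⌈·⌉ = 801
j=5: r + 4k = 1058.474909… → ⌈·⌉ = 1059
j=6: r + 5k = 1316.747636… → ⌈·⌉ = 1317
j=7: r + 6k = 1575.020363… → ⌈·⌉ = 1576
j=8: r + 7k = 1833.293090… → ⌈·⌉ = 1834
j=9: r + 8k = 2091.565818… → ⌈·⌉ = 2092
j=10: r + 9k = 2349.838545… → ⌈·⌉ = 2350
j=11: r + 10k = 2608.111272… → ⌈·⌉ = 2609

26, 284, 542, 801, 1059, 1317, 1576, 1834, 2092, 2350, 2609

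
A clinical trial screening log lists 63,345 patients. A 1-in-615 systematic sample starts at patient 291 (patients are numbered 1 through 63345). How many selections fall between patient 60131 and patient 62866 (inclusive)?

4

k = 615
First selection ≥ 60131: 291 + ⌈(60131−291)/615⌉·615 = 291 + 98×615 = 60561
Last selection ≤ 62866: 291 + ⌊(62866−291)/615⌋·615 = 291 + 101×615 = 62406
Count = 101 − 98 + 1 = 4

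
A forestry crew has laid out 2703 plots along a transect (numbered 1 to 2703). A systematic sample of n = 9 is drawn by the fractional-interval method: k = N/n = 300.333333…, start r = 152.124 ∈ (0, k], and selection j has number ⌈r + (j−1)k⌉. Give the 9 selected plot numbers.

j=1: r + 0k = 152.124 → ⌈·⌉ = 153
j=2: r + 1k = 452.457333… → ⌈·⌉ = 453
j=3: r + 2k = 752.790666… → ⌈·⌉ = 753
j=4: r + 3k = 1053.124 → ⌈·⌉ = 1054
j=5: r + 4k = 1353.457333… → ⌈·⌉ = 1354
j=6: r + 5k = 1653.790666… → ⌈·⌉ = 1654
j=7: r + 6k = 1954.124 → ⌈·⌉ = 1955
j=8: r + 7k = 2254.457333… → ⌈·⌉ = 2255
j=9: r + 8k = 2554.790666… → ⌈·⌉ = 2555

153, 453, 753, 1054, 1354, 1654, 1955, 2255, 2555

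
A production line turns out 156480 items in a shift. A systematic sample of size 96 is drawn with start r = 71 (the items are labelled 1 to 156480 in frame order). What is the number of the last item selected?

k = 156480/96 = 1630
96th selection = r + (96−1)·k = 71 + 95×1630 = 71 + 154850 = 154921

154921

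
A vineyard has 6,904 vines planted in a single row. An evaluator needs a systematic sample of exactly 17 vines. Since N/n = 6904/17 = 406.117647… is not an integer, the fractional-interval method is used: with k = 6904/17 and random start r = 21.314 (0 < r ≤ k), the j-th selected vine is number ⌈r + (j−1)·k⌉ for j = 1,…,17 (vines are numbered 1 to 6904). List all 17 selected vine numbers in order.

22, 428, 834, 1240, 1646, 2052, 2459, 2865, 3271, 3677, 4083, 4489, 4895, 5301, 5707, 6114, 6520

j=1: r + 0k = 21.314 → ⌈·⌉ = 22
j=2: r + 1k = 427.431647… → ⌈·⌉ = 428
j=3: r + 2k = 833.549294… → ⌈·⌉ = 834
j=4: r + 3k = 1239.666941… → ⌈·⌉ = 1240
j=5: r + 4k = 1645.784588… → ⌈·⌉ = 1646
j=6: r + 5k = 2051.902235… → ⌈·⌉ = 2052
j=7: r + 6k = 2458.019882… → ⌈·⌉ = 2459
j=8: r + 7k = 2864.137529… → ⌈·⌉ = 2865
j=9: r + 8k = 3270.255176… → ⌈·⌉ = 3271
j=10: r + 9k = 3676.372823… → ⌈·⌉ = 3677
j=11: r + 10k = 4082.490470… → ⌈·⌉ = 4083
j=12: r + 11k = 4488.608117… → ⌈·⌉ = 4489
j=13: r + 12k = 4894.725764… → ⌈·⌉ = 4895
j=14: r + 13k = 5300.843411… → ⌈·⌉ = 5301
j=15: r + 14k = 5706.961058… → ⌈·⌉ = 5707
j=16: r + 15k = 6113.078705… → ⌈·⌉ = 6114
j=17: r + 16k = 6519.196352… → ⌈·⌉ = 6520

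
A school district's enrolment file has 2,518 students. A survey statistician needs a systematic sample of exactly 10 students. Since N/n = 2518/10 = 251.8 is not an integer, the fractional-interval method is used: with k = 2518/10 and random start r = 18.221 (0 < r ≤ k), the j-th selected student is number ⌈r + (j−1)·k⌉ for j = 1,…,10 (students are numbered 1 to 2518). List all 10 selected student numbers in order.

j=1: r + 0k = 18.221 → ⌈·⌉ = 19
j=2: r + 1k = 270.021 → ⌈·⌉ = 271
j=3: r + 2k = 521.821 → ⌈·⌉ = 522
j=4: r + 3k = 773.621 → ⌈·⌉ = 774
j=5: r + 4k = 1025.421 → ⌈·⌉ = 1026
j=6: r + 5k = 1277.221 → ⌈·⌉ = 1278
j=7: r + 6k = 1529.021 → ⌈·⌉ = 1530
j=8: r + 7k = 1780.821 → ⌈·⌉ = 1781
j=9: r + 8k = 2032.621 → ⌈·⌉ = 2033
j=10: r + 9k = 2284.421 → ⌈·⌉ = 2285

19, 271, 522, 774, 1026, 1278, 1530, 1781, 2033, 2285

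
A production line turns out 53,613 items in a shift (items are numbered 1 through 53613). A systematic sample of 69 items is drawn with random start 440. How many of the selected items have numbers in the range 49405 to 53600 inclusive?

5

k = 53613/69 = 777
First selection ≥ 49405: 440 + ⌈(49405−440)/777⌉·777 = 440 + 64×777 = 50168
Last selection ≤ 53600: 440 + ⌊(53600−440)/777⌋·777 = 440 + 68×777 = 53276
Count = 68 − 64 + 1 = 5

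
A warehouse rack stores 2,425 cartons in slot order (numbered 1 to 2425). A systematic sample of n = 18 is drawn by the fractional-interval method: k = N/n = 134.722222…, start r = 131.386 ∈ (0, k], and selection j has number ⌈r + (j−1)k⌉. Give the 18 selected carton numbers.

132, 267, 401, 536, 671, 805, 940, 1075, 1210, 1344, 1479, 1614, 1749, 1883, 2018, 2153, 2287, 2422

j=1: r + 0k = 131.386 → ⌈·⌉ = 132
j=2: r + 1k = 266.108222… → ⌈·⌉ = 267
j=3: r + 2k = 400.830444… → ⌈·⌉ = 401
j=4: r + 3k = 535.552666… → ⌈·⌉ = 536
j=5: r + 4k = 670.274888… → ⌈·⌉ = 671
j=6: r + 5k = 804.997111… → ⌈·⌉ = 805
j=7: r + 6k = 939.719333… → ⌈·⌉ = 940
j=8: r + 7k = 1074.441555… → ⌈·⌉ = 1075
j=9: r + 8k = 1209.163777… → ⌈·⌉ = 1210
j=10: r + 9k = 1343.886 → ⌈·⌉ = 1344
j=11: r + 10k = 1478.608222… → ⌈·⌉ = 1479
j=12: r + 11k = 1613.330444… → ⌈·⌉ = 1614
j=13: r + 12k = 1748.052666… → ⌈·⌉ = 1749
j=14: r + 13k = 1882.774888… → ⌈·⌉ = 1883
j=15: r + 14k = 2017.497111… → ⌈·⌉ = 2018
j=16: r + 15k = 2152.219333… → ⌈·⌉ = 2153
j=17: r + 16k = 2286.941555… → ⌈·⌉ = 2287
j=18: r + 17k = 2421.663777… → ⌈·⌉ = 2422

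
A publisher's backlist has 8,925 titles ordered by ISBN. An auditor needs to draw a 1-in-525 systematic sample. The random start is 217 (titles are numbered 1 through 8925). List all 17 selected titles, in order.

title 1: 217
title 2: 217 + 525 = 742
title 3: 742 + 525 = 1267
title 4: 1267 + 525 = 1792
title 5: 1792 + 525 = 2317
title 6: 2317 + 525 = 2842
title 7: 2842 + 525 = 3367
title 8: 3367 + 525 = 3892
title 9: 3892 + 525 = 4417
title 10: 4417 + 525 = 4942
title 11: 4942 + 525 = 5467
title 12: 5467 + 525 = 5992
title 13: 5992 + 525 = 6517
title 14: 6517 + 525 = 7042
title 15: 7042 + 525 = 7567
title 16: 7567 + 525 = 8092
title 17: 8092 + 525 = 8617

217, 742, 1267, 1792, 2317, 2842, 3367, 3892, 4417, 4942, 5467, 5992, 6517, 7042, 7567, 8092, 8617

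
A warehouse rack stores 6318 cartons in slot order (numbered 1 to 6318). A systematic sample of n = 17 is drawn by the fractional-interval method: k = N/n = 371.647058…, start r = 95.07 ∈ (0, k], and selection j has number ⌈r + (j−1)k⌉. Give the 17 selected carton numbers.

j=1: r + 0k = 95.07 → ⌈·⌉ = 96
j=2: r + 1k = 466.717058… → ⌈·⌉ = 467
j=3: r + 2k = 838.364117… → ⌈·⌉ = 839
j=4: r + 3k = 1210.011176… → ⌈·⌉ = 1211
j=5: r + 4k = 1581.658235… → ⌈·⌉ = 1582
j=6: r + 5k = 1953.305294… → ⌈·⌉ = 1954
j=7: r + 6k = 2324.952352… → ⌈·⌉ = 2325
j=8: r + 7k = 2696.599411… → ⌈·⌉ = 2697
j=9: r + 8k = 3068.246470… → ⌈·⌉ = 3069
j=10: r + 9k = 3439.893529… → ⌈·⌉ = 3440
j=11: r + 10k = 3811.540588… → ⌈·⌉ = 3812
j=12: r + 11k = 4183.187647… → ⌈·⌉ = 4184
j=13: r + 12k = 4554.834705… → ⌈·⌉ = 4555
j=14: r + 13k = 4926.481764… → ⌈·⌉ = 4927
j=15: r + 14k = 5298.128823… → ⌈·⌉ = 5299
j=16: r + 15k = 5669.775882… → ⌈·⌉ = 5670
j=17: r + 16k = 6041.422941… → ⌈·⌉ = 6042

96, 467, 839, 1211, 1582, 1954, 2325, 2697, 3069, 3440, 3812, 4184, 4555, 4927, 5299, 5670, 6042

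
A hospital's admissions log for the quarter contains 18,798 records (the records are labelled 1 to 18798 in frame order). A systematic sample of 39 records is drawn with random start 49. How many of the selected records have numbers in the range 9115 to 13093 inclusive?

9

k = 18798/39 = 482
First selection ≥ 9115: 49 + ⌈(9115−49)/482⌉·482 = 49 + 19×482 = 9207
Last selection ≤ 13093: 49 + ⌊(13093−49)/482⌋·482 = 49 + 27×482 = 13063
Count = 27 − 19 + 1 = 9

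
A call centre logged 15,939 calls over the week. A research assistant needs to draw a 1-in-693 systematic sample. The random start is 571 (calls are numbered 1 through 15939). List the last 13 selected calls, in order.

11th selection = 571 + 10×693 = 7501
12th: 7501 + 693 = 8194
13th: 8194 + 693 = 8887
14th: 8887 + 693 = 9580
15th: 9580 + 693 = 10273
16th: 10273 + 693 = 10966
17th: 10966 + 693 = 11659
18th: 11659 + 693 = 12352
19th: 12352 + 693 = 13045
20th: 13045 + 693 = 13738
21st: 13738 + 693 = 14431
22nd: 14431 + 693 = 15124
23rd: 15124 + 693 = 15817

7501, 8194, 8887, 9580, 10273, 10966, 11659, 12352, 13045, 13738, 14431, 15124, 15817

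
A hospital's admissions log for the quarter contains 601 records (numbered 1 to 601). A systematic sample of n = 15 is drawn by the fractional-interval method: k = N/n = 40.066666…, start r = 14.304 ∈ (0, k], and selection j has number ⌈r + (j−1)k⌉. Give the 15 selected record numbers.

j=1: r + 0k = 14.304 → ⌈·⌉ = 15
j=2: r + 1k = 54.370666… → ⌈·⌉ = 55
j=3: r + 2k = 94.437333… → ⌈·⌉ = 95
j=4: r + 3k = 134.504 → ⌈·⌉ = 135
j=5: r + 4k = 174.570666… → ⌈·⌉ = 175
j=6: r + 5k = 214.637333… → ⌈·⌉ = 215
j=7: r + 6k = 254.704 → ⌈·⌉ = 255
j=8: r + 7k = 294.770666… → ⌈·⌉ = 295
j=9: r + 8k = 334.837333… → ⌈·⌉ = 335
j=10: r + 9k = 374.904 → ⌈·⌉ = 375
j=11: r + 10k = 414.970666… → ⌈·⌉ = 415
j=12: r + 11k = 455.037333… → ⌈·⌉ = 456
j=13: r + 12k = 495.104 → ⌈·⌉ = 496
j=14: r + 13k = 535.170666… → ⌈·⌉ = 536
j=15: r + 14k = 575.237333… → ⌈·⌉ = 576

15, 55, 95, 135, 175, 215, 255, 295, 335, 375, 415, 456, 496, 536, 576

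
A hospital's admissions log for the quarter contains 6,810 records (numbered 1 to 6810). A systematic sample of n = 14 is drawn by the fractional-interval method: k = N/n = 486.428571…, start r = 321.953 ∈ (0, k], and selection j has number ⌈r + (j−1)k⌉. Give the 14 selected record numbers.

322, 809, 1295, 1782, 2268, 2755, 3241, 3727, 4214, 4700, 5187, 5673, 6160, 6646

j=1: r + 0k = 321.953 → ⌈·⌉ = 322
j=2: r + 1k = 808.381571… → ⌈·⌉ = 809
j=3: r + 2k = 1294.810142… → ⌈·⌉ = 1295
j=4: r + 3k = 1781.238714… → ⌈·⌉ = 1782
j=5: r + 4k = 2267.667285… → ⌈·⌉ = 2268
j=6: r + 5k = 2754.095857… → ⌈·⌉ = 2755
j=7: r + 6k = 3240.524428… → ⌈·⌉ = 3241
j=8: r + 7k = 3726.953 → ⌈·⌉ = 3727
j=9: r + 8k = 4213.381571… → ⌈·⌉ = 4214
j=10: r + 9k = 4699.810142… → ⌈·⌉ = 4700
j=11: r + 10k = 5186.238714… → ⌈·⌉ = 5187
j=12: r + 11k = 5672.667285… → ⌈·⌉ = 5673
j=13: r + 12k = 6159.095857… → ⌈·⌉ = 6160
j=14: r + 13k = 6645.524428… → ⌈·⌉ = 6646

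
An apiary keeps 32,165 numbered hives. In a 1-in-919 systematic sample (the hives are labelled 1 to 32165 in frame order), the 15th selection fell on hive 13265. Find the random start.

k = 919
r = 13265 − (15−1)×919 = 13265 − 12866 = 399

399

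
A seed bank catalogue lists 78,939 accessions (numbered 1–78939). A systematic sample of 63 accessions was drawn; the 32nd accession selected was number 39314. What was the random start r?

471

k = 78939/63 = 1253
r = 39314 − (32−1)×1253 = 39314 − 38843 = 471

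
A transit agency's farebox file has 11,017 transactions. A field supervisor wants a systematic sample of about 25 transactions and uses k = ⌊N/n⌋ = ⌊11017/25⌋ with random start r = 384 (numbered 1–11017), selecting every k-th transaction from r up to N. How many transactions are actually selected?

k = ⌊11017/25⌋ = 440
Achieved size = ⌊(11017 − 384)/440⌋ + 1 = ⌊10633/440⌋ + 1 = 24 + 1 = 25
(last selection: 384 + 24×440 = 10944 ≤ 11017; next would be 11384 > 11017)

25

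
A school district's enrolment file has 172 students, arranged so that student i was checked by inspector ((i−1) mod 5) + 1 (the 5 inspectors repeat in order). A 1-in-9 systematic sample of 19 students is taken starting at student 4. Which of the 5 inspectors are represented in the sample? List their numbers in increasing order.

1, 2, 3, 4, 5

Consecutive selections differ by k = 9, so their inspector numbers differ by 9 mod 5 = 4.
gcd(9, 5) = 1, so the sample visits 5/1 = 5 distinct residues mod 5.
Start 4 is inspector 4; the inspectors hit are 1, 2, 3, 4, 5.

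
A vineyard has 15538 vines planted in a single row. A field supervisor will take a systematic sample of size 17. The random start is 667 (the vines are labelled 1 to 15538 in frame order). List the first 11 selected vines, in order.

k = N/n = 15538/17 = 914
vine 1: 667
vine 2: 667 + 914 = 1581
vine 3: 1581 + 914 = 2495
vine 4: 2495 + 914 = 3409
vine 5: 3409 + 914 = 4323
vine 6: 4323 + 914 = 5237
vine 7: 5237 + 914 = 6151
vine 8: 6151 + 914 = 7065
vine 9: 7065 + 914 = 7979
vine 10: 7979 + 914 = 8893
vine 11: 8893 + 914 = 9807

667, 1581, 2495, 3409, 4323, 5237, 6151, 7065, 7979, 8893, 9807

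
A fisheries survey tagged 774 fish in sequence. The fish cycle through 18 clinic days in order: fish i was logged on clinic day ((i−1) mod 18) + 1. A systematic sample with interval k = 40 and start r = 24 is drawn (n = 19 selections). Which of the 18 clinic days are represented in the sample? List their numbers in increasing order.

2, 4, 6, 8, 10, 12, 14, 16, 18

Consecutive selections differ by k = 40, so their clinic day numbers differ by 40 mod 18 = 4.
gcd(40, 18) = 2, so the sample visits 18/2 = 9 distinct residues mod 18.
Start 24 is clinic day 6; the clinic days hit are 2, 4, 6, 8, 10, 12, 14, 16, 18.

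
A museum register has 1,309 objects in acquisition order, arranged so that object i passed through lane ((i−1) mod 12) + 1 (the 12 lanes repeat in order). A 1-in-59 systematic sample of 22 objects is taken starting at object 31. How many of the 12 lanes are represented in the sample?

12

Consecutive selections differ by k = 59, so their lane numbers differ by 59 mod 12 = 11.
gcd(59, 12) = 1, so the sample visits 12/1 = 12 distinct residues mod 12.
Start 31 is lane 7; the lanes hit are 1, 2, 3, 4, 5, 6, 7, 8, 9, 10, 11, 12.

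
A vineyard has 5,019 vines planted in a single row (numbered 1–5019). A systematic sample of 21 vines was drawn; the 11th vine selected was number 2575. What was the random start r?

185

k = 5019/21 = 239
r = 2575 − (11−1)×239 = 2575 − 2390 = 185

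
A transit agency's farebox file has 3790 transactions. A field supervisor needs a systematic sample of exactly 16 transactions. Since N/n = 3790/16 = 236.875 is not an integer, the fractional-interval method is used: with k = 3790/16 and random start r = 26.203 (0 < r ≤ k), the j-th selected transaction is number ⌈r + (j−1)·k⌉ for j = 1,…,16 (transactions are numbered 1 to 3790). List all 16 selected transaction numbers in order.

27, 264, 500, 737, 974, 1211, 1448, 1685, 1922, 2159, 2395, 2632, 2869, 3106, 3343, 3580

j=1: r + 0k = 26.203 → ⌈·⌉ = 27
j=2: r + 1k = 263.078 → ⌈·⌉ = 264
j=3: r + 2k = 499.953 → ⌈·⌉ = 500
j=4: r + 3k = 736.828 → ⌈·⌉ = 737
j=5: r + 4k = 973.703 → ⌈·⌉ = 974
j=6: r + 5k = 1210.578 → ⌈·⌉ = 1211
j=7: r + 6k = 1447.453 → ⌈·⌉ = 1448
j=8: r + 7k = 1684.328 → ⌈·⌉ = 1685
j=9: r + 8k = 1921.203 → ⌈·⌉ = 1922
j=10: r + 9k = 2158.078 → ⌈·⌉ = 2159
j=11: r + 10k = 2394.953 → ⌈·⌉ = 2395
j=12: r + 11k = 2631.828 → ⌈·⌉ = 2632
j=13: r + 12k = 2868.703 → ⌈·⌉ = 2869
j=14: r + 13k = 3105.578 → ⌈·⌉ = 3106
j=15: r + 14k = 3342.453 → ⌈·⌉ = 3343
j=16: r + 15k = 3579.328 → ⌈·⌉ = 3580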